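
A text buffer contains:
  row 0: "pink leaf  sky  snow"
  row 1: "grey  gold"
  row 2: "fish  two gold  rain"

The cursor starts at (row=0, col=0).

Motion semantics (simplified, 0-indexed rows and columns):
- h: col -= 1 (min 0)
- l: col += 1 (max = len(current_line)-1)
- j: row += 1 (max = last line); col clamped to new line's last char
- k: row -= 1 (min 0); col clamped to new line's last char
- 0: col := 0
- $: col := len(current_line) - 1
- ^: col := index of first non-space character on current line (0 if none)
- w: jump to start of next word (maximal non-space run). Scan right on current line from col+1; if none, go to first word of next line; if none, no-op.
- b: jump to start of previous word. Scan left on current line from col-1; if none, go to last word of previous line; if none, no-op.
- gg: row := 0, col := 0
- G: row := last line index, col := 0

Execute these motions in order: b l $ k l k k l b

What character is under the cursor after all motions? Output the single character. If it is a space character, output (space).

After 1 (b): row=0 col=0 char='p'
After 2 (l): row=0 col=1 char='i'
After 3 ($): row=0 col=19 char='w'
After 4 (k): row=0 col=19 char='w'
After 5 (l): row=0 col=19 char='w'
After 6 (k): row=0 col=19 char='w'
After 7 (k): row=0 col=19 char='w'
After 8 (l): row=0 col=19 char='w'
After 9 (b): row=0 col=16 char='s'

Answer: s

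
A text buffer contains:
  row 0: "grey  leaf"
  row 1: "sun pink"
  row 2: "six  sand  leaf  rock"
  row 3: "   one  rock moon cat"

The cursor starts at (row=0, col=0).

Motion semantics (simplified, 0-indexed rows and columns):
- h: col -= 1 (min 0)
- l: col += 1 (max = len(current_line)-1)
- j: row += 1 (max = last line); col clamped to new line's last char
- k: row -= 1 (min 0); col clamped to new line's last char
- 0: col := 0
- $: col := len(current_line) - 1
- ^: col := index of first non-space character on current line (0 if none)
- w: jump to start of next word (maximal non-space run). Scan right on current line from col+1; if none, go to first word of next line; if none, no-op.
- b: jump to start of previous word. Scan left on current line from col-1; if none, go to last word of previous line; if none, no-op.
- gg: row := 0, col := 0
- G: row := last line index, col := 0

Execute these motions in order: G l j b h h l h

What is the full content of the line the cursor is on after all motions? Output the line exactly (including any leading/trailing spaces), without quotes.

Answer: six  sand  leaf  rock

Derivation:
After 1 (G): row=3 col=0 char='_'
After 2 (l): row=3 col=1 char='_'
After 3 (j): row=3 col=1 char='_'
After 4 (b): row=2 col=17 char='r'
After 5 (h): row=2 col=16 char='_'
After 6 (h): row=2 col=15 char='_'
After 7 (l): row=2 col=16 char='_'
After 8 (h): row=2 col=15 char='_'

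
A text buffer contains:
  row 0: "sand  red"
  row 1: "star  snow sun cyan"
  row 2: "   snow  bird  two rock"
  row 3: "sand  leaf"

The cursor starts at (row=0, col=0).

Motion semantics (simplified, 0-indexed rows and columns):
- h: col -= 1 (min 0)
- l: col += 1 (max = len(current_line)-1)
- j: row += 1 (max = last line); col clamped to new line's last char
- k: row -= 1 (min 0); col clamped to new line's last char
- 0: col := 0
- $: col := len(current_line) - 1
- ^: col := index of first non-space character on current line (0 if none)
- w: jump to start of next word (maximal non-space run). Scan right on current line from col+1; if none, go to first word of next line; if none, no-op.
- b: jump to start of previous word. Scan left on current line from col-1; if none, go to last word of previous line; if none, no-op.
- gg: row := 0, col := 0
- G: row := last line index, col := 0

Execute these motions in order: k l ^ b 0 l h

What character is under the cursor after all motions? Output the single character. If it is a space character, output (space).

After 1 (k): row=0 col=0 char='s'
After 2 (l): row=0 col=1 char='a'
After 3 (^): row=0 col=0 char='s'
After 4 (b): row=0 col=0 char='s'
After 5 (0): row=0 col=0 char='s'
After 6 (l): row=0 col=1 char='a'
After 7 (h): row=0 col=0 char='s'

Answer: s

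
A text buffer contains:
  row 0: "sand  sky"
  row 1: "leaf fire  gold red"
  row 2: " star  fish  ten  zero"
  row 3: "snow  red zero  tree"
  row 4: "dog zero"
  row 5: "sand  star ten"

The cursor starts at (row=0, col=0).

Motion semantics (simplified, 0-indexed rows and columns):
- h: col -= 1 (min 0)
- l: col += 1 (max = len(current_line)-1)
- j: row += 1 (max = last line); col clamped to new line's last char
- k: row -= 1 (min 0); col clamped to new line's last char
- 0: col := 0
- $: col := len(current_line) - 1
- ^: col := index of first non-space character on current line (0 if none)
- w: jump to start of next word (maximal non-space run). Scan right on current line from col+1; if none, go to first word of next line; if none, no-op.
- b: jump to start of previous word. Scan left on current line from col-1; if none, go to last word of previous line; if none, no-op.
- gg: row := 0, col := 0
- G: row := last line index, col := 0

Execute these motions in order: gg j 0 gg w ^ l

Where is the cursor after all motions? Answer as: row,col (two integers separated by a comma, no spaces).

Answer: 0,1

Derivation:
After 1 (gg): row=0 col=0 char='s'
After 2 (j): row=1 col=0 char='l'
After 3 (0): row=1 col=0 char='l'
After 4 (gg): row=0 col=0 char='s'
After 5 (w): row=0 col=6 char='s'
After 6 (^): row=0 col=0 char='s'
After 7 (l): row=0 col=1 char='a'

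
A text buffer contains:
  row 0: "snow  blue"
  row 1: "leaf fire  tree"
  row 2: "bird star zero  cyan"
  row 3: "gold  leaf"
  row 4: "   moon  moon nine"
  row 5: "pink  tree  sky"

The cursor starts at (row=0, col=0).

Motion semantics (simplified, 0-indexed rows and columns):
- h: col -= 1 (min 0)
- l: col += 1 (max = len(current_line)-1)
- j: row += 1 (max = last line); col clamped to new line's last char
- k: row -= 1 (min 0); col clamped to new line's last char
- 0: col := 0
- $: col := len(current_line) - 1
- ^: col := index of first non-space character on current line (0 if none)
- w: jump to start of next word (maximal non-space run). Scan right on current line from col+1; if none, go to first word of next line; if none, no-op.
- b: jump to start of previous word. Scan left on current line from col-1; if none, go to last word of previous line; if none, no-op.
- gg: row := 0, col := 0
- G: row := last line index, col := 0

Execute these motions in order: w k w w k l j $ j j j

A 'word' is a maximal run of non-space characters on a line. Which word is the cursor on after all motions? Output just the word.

Answer: moon

Derivation:
After 1 (w): row=0 col=6 char='b'
After 2 (k): row=0 col=6 char='b'
After 3 (w): row=1 col=0 char='l'
After 4 (w): row=1 col=5 char='f'
After 5 (k): row=0 col=5 char='_'
After 6 (l): row=0 col=6 char='b'
After 7 (j): row=1 col=6 char='i'
After 8 ($): row=1 col=14 char='e'
After 9 (j): row=2 col=14 char='_'
After 10 (j): row=3 col=9 char='f'
After 11 (j): row=4 col=9 char='m'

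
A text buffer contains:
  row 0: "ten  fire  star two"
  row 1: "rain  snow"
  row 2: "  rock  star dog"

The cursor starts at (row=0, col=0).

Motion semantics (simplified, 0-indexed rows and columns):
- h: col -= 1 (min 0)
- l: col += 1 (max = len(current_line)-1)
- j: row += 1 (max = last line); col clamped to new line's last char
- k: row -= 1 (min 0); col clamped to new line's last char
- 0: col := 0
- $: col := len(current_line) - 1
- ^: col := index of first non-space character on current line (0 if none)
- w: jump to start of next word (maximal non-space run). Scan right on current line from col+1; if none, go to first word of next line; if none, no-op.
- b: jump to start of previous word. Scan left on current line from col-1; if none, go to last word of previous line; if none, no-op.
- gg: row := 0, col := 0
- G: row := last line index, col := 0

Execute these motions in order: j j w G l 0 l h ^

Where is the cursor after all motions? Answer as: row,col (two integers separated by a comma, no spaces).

After 1 (j): row=1 col=0 char='r'
After 2 (j): row=2 col=0 char='_'
After 3 (w): row=2 col=2 char='r'
After 4 (G): row=2 col=0 char='_'
After 5 (l): row=2 col=1 char='_'
After 6 (0): row=2 col=0 char='_'
After 7 (l): row=2 col=1 char='_'
After 8 (h): row=2 col=0 char='_'
After 9 (^): row=2 col=2 char='r'

Answer: 2,2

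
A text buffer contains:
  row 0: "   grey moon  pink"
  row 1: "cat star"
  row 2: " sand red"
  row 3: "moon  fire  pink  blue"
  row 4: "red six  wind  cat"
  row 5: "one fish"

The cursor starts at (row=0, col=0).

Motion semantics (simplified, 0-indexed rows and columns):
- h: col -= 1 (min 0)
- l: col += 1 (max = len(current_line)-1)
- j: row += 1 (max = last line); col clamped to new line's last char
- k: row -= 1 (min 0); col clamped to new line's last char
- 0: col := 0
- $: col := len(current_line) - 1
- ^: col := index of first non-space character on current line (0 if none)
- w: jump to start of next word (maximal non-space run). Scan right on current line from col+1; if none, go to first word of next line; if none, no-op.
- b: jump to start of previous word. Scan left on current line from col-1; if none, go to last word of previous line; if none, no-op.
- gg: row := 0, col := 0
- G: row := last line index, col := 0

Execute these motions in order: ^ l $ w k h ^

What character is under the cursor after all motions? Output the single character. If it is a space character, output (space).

After 1 (^): row=0 col=3 char='g'
After 2 (l): row=0 col=4 char='r'
After 3 ($): row=0 col=17 char='k'
After 4 (w): row=1 col=0 char='c'
After 5 (k): row=0 col=0 char='_'
After 6 (h): row=0 col=0 char='_'
After 7 (^): row=0 col=3 char='g'

Answer: g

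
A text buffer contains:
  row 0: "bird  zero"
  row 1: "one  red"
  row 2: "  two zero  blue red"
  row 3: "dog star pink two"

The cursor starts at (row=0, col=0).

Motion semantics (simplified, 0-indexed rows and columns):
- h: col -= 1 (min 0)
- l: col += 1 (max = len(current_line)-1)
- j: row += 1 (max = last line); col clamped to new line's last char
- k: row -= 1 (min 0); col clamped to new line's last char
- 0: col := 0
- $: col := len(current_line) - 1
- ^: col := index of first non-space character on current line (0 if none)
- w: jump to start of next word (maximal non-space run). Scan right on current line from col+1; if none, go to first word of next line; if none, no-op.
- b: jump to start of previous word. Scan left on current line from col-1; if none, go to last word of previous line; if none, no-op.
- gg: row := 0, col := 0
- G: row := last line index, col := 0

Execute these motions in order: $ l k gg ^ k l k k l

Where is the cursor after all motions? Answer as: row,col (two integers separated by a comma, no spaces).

After 1 ($): row=0 col=9 char='o'
After 2 (l): row=0 col=9 char='o'
After 3 (k): row=0 col=9 char='o'
After 4 (gg): row=0 col=0 char='b'
After 5 (^): row=0 col=0 char='b'
After 6 (k): row=0 col=0 char='b'
After 7 (l): row=0 col=1 char='i'
After 8 (k): row=0 col=1 char='i'
After 9 (k): row=0 col=1 char='i'
After 10 (l): row=0 col=2 char='r'

Answer: 0,2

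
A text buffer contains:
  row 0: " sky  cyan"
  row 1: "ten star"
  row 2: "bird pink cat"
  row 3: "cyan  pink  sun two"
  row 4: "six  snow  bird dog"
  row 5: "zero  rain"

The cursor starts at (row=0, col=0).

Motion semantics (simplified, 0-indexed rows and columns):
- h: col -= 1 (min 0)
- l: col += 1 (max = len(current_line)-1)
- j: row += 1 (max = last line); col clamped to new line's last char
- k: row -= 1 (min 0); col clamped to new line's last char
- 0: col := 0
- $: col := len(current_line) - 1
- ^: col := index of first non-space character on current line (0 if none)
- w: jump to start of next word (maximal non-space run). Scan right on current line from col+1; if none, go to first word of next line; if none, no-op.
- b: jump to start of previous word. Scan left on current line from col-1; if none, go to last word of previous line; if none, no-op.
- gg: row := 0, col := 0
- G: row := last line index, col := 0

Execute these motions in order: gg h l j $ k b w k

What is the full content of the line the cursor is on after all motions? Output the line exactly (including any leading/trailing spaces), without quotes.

After 1 (gg): row=0 col=0 char='_'
After 2 (h): row=0 col=0 char='_'
After 3 (l): row=0 col=1 char='s'
After 4 (j): row=1 col=1 char='e'
After 5 ($): row=1 col=7 char='r'
After 6 (k): row=0 col=7 char='y'
After 7 (b): row=0 col=6 char='c'
After 8 (w): row=1 col=0 char='t'
After 9 (k): row=0 col=0 char='_'

Answer:  sky  cyan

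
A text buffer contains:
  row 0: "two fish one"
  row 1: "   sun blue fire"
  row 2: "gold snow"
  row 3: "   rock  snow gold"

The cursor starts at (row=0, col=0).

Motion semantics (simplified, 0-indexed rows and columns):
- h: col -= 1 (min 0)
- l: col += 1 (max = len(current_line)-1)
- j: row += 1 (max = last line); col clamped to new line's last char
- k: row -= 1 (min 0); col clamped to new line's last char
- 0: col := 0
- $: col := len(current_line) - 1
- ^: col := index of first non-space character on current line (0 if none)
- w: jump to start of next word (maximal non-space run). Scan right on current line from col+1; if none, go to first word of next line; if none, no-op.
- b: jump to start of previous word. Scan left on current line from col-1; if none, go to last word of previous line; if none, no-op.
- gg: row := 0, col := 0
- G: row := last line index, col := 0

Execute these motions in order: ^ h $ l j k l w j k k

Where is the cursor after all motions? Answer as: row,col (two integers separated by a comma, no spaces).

After 1 (^): row=0 col=0 char='t'
After 2 (h): row=0 col=0 char='t'
After 3 ($): row=0 col=11 char='e'
After 4 (l): row=0 col=11 char='e'
After 5 (j): row=1 col=11 char='_'
After 6 (k): row=0 col=11 char='e'
After 7 (l): row=0 col=11 char='e'
After 8 (w): row=1 col=3 char='s'
After 9 (j): row=2 col=3 char='d'
After 10 (k): row=1 col=3 char='s'
After 11 (k): row=0 col=3 char='_'

Answer: 0,3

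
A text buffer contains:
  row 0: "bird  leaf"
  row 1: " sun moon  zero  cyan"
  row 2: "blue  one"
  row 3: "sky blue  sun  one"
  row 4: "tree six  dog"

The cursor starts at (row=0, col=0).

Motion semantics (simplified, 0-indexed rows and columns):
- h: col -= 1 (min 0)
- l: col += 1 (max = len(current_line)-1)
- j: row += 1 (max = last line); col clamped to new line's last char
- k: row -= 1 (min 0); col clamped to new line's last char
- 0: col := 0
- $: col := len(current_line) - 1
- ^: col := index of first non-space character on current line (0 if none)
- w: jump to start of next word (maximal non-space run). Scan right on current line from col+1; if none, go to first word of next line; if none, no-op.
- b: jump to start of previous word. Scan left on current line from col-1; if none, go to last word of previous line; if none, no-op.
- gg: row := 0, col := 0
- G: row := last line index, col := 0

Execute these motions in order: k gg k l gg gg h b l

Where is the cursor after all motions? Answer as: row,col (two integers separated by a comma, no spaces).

After 1 (k): row=0 col=0 char='b'
After 2 (gg): row=0 col=0 char='b'
After 3 (k): row=0 col=0 char='b'
After 4 (l): row=0 col=1 char='i'
After 5 (gg): row=0 col=0 char='b'
After 6 (gg): row=0 col=0 char='b'
After 7 (h): row=0 col=0 char='b'
After 8 (b): row=0 col=0 char='b'
After 9 (l): row=0 col=1 char='i'

Answer: 0,1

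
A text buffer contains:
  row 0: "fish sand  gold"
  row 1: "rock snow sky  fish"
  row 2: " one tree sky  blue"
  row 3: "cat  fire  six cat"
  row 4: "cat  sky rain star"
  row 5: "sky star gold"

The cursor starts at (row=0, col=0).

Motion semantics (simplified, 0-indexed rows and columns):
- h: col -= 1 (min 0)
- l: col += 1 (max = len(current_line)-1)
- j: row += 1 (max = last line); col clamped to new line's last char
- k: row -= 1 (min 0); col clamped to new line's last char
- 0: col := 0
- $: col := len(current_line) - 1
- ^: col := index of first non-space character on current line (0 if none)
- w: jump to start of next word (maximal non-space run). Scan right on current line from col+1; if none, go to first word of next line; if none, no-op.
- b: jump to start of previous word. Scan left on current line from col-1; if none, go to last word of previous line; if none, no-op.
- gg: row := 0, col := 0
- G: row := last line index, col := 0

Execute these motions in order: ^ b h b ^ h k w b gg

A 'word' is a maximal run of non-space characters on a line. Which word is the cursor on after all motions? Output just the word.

Answer: fish

Derivation:
After 1 (^): row=0 col=0 char='f'
After 2 (b): row=0 col=0 char='f'
After 3 (h): row=0 col=0 char='f'
After 4 (b): row=0 col=0 char='f'
After 5 (^): row=0 col=0 char='f'
After 6 (h): row=0 col=0 char='f'
After 7 (k): row=0 col=0 char='f'
After 8 (w): row=0 col=5 char='s'
After 9 (b): row=0 col=0 char='f'
After 10 (gg): row=0 col=0 char='f'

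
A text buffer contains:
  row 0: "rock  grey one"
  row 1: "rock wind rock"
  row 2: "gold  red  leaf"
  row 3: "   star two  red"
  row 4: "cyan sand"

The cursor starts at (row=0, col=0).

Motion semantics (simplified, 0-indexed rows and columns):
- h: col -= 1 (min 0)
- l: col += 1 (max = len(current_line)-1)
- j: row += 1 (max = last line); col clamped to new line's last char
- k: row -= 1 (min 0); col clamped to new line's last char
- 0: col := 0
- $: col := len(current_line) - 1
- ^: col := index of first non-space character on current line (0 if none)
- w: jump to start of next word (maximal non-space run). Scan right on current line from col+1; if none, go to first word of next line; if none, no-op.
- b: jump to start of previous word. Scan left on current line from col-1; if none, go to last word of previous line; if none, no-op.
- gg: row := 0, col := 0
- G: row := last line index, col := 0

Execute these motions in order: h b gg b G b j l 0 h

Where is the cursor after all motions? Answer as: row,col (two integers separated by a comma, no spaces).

Answer: 4,0

Derivation:
After 1 (h): row=0 col=0 char='r'
After 2 (b): row=0 col=0 char='r'
After 3 (gg): row=0 col=0 char='r'
After 4 (b): row=0 col=0 char='r'
After 5 (G): row=4 col=0 char='c'
After 6 (b): row=3 col=13 char='r'
After 7 (j): row=4 col=8 char='d'
After 8 (l): row=4 col=8 char='d'
After 9 (0): row=4 col=0 char='c'
After 10 (h): row=4 col=0 char='c'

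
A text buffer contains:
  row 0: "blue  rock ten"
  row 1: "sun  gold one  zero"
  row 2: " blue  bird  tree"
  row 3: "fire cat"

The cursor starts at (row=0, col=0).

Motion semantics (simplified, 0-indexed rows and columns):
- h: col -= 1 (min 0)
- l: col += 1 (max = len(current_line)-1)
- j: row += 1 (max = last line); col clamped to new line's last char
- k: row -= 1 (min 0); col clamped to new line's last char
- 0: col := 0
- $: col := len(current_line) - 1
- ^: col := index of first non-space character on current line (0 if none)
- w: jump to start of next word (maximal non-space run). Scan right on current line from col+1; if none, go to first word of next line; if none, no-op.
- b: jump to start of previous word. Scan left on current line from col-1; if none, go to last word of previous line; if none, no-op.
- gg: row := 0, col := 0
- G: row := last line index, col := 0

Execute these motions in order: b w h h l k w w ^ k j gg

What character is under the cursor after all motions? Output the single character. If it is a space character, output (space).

Answer: b

Derivation:
After 1 (b): row=0 col=0 char='b'
After 2 (w): row=0 col=6 char='r'
After 3 (h): row=0 col=5 char='_'
After 4 (h): row=0 col=4 char='_'
After 5 (l): row=0 col=5 char='_'
After 6 (k): row=0 col=5 char='_'
After 7 (w): row=0 col=6 char='r'
After 8 (w): row=0 col=11 char='t'
After 9 (^): row=0 col=0 char='b'
After 10 (k): row=0 col=0 char='b'
After 11 (j): row=1 col=0 char='s'
After 12 (gg): row=0 col=0 char='b'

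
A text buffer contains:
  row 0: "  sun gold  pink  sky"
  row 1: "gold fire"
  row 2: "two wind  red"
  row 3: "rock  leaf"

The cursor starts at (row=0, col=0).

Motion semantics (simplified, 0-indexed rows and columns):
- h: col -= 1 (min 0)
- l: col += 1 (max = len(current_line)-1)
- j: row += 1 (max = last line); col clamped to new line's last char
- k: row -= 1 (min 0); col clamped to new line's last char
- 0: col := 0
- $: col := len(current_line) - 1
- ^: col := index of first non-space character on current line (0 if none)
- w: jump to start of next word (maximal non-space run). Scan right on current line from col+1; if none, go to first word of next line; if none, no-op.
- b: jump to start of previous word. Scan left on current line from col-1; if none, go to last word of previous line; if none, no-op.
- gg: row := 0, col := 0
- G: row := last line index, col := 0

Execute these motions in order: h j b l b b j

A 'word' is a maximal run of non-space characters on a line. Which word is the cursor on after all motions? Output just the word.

After 1 (h): row=0 col=0 char='_'
After 2 (j): row=1 col=0 char='g'
After 3 (b): row=0 col=18 char='s'
After 4 (l): row=0 col=19 char='k'
After 5 (b): row=0 col=18 char='s'
After 6 (b): row=0 col=12 char='p'
After 7 (j): row=1 col=8 char='e'

Answer: fire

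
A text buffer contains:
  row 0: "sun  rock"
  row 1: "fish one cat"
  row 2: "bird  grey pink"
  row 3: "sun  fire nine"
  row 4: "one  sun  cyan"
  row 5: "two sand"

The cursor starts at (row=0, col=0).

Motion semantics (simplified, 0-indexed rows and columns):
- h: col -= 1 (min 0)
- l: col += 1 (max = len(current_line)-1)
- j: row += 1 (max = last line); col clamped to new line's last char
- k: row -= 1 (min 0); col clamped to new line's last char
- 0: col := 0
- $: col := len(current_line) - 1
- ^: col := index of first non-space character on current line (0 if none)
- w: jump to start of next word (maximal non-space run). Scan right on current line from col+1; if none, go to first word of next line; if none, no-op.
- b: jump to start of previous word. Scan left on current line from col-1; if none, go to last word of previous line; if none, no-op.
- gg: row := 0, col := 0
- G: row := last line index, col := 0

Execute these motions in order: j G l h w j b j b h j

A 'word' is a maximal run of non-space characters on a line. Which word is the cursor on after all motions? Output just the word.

After 1 (j): row=1 col=0 char='f'
After 2 (G): row=5 col=0 char='t'
After 3 (l): row=5 col=1 char='w'
After 4 (h): row=5 col=0 char='t'
After 5 (w): row=5 col=4 char='s'
After 6 (j): row=5 col=4 char='s'
After 7 (b): row=5 col=0 char='t'
After 8 (j): row=5 col=0 char='t'
After 9 (b): row=4 col=10 char='c'
After 10 (h): row=4 col=9 char='_'
After 11 (j): row=5 col=7 char='d'

Answer: sand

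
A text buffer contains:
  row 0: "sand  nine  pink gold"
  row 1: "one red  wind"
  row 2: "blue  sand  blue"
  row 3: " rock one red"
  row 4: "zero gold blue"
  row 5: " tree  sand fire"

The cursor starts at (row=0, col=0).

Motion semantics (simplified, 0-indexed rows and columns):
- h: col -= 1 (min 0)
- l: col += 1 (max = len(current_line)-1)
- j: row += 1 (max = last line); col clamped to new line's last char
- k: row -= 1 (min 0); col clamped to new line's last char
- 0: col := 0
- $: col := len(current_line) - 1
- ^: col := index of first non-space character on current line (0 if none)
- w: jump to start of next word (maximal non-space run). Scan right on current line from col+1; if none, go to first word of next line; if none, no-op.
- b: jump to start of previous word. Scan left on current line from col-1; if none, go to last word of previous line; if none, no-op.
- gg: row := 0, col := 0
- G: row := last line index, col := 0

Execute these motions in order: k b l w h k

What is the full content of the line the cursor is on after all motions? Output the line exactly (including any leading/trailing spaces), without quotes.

After 1 (k): row=0 col=0 char='s'
After 2 (b): row=0 col=0 char='s'
After 3 (l): row=0 col=1 char='a'
After 4 (w): row=0 col=6 char='n'
After 5 (h): row=0 col=5 char='_'
After 6 (k): row=0 col=5 char='_'

Answer: sand  nine  pink gold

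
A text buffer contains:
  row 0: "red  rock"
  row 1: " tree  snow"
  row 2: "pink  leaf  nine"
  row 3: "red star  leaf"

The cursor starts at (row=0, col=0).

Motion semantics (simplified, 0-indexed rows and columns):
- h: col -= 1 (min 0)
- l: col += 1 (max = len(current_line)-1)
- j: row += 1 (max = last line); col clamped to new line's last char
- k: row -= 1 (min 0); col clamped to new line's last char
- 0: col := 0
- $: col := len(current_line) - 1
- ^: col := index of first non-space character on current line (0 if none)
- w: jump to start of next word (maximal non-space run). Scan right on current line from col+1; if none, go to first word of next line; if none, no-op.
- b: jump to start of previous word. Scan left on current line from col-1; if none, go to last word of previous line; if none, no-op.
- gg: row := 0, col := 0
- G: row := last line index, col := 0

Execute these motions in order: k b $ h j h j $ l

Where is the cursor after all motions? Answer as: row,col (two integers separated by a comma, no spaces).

After 1 (k): row=0 col=0 char='r'
After 2 (b): row=0 col=0 char='r'
After 3 ($): row=0 col=8 char='k'
After 4 (h): row=0 col=7 char='c'
After 5 (j): row=1 col=7 char='s'
After 6 (h): row=1 col=6 char='_'
After 7 (j): row=2 col=6 char='l'
After 8 ($): row=2 col=15 char='e'
After 9 (l): row=2 col=15 char='e'

Answer: 2,15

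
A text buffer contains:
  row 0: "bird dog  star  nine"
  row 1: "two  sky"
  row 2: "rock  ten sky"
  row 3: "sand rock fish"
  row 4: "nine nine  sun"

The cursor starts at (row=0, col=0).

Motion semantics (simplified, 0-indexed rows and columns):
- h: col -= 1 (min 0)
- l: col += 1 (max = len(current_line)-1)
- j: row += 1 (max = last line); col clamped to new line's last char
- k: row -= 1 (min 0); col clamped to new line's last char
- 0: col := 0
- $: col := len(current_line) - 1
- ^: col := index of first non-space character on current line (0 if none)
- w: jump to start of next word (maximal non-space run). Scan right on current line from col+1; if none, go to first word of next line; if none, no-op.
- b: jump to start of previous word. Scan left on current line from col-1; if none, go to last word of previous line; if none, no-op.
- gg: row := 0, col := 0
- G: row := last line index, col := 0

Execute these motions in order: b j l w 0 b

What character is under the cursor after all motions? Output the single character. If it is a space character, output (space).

After 1 (b): row=0 col=0 char='b'
After 2 (j): row=1 col=0 char='t'
After 3 (l): row=1 col=1 char='w'
After 4 (w): row=1 col=5 char='s'
After 5 (0): row=1 col=0 char='t'
After 6 (b): row=0 col=16 char='n'

Answer: n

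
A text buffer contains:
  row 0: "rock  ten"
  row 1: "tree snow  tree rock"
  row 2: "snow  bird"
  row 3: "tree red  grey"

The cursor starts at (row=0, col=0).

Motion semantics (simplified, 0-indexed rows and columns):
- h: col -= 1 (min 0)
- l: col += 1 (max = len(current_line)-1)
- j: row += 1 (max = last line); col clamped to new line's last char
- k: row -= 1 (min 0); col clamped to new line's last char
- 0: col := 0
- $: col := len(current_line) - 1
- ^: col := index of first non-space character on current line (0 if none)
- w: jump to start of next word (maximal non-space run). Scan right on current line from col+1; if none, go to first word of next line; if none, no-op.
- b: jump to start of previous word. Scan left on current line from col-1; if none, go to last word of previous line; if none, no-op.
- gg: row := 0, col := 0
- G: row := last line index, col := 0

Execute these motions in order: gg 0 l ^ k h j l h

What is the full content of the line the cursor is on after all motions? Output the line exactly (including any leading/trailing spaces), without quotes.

After 1 (gg): row=0 col=0 char='r'
After 2 (0): row=0 col=0 char='r'
After 3 (l): row=0 col=1 char='o'
After 4 (^): row=0 col=0 char='r'
After 5 (k): row=0 col=0 char='r'
After 6 (h): row=0 col=0 char='r'
After 7 (j): row=1 col=0 char='t'
After 8 (l): row=1 col=1 char='r'
After 9 (h): row=1 col=0 char='t'

Answer: tree snow  tree rock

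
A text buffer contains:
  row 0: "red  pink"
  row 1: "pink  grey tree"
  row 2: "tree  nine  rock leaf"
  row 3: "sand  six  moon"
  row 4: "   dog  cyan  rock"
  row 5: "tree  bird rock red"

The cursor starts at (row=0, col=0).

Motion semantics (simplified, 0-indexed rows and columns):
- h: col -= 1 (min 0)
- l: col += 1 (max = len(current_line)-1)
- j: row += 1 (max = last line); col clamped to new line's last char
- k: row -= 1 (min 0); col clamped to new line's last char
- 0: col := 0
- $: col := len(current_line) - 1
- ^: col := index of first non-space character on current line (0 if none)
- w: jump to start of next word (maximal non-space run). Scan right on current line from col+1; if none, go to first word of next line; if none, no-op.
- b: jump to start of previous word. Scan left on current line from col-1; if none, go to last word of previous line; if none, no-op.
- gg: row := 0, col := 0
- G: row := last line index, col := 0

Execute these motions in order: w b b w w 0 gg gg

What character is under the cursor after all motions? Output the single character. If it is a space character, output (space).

After 1 (w): row=0 col=5 char='p'
After 2 (b): row=0 col=0 char='r'
After 3 (b): row=0 col=0 char='r'
After 4 (w): row=0 col=5 char='p'
After 5 (w): row=1 col=0 char='p'
After 6 (0): row=1 col=0 char='p'
After 7 (gg): row=0 col=0 char='r'
After 8 (gg): row=0 col=0 char='r'

Answer: r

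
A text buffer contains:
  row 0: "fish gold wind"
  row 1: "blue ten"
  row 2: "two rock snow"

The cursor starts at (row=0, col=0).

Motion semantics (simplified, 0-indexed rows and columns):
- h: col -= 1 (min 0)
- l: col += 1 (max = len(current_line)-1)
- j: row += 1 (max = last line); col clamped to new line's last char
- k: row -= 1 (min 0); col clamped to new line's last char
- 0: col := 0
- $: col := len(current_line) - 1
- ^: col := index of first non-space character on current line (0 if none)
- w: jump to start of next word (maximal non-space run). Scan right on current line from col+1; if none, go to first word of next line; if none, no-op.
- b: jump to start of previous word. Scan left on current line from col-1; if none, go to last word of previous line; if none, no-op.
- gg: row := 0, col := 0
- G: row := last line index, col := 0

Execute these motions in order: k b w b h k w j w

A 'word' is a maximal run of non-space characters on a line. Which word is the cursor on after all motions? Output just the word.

After 1 (k): row=0 col=0 char='f'
After 2 (b): row=0 col=0 char='f'
After 3 (w): row=0 col=5 char='g'
After 4 (b): row=0 col=0 char='f'
After 5 (h): row=0 col=0 char='f'
After 6 (k): row=0 col=0 char='f'
After 7 (w): row=0 col=5 char='g'
After 8 (j): row=1 col=5 char='t'
After 9 (w): row=2 col=0 char='t'

Answer: two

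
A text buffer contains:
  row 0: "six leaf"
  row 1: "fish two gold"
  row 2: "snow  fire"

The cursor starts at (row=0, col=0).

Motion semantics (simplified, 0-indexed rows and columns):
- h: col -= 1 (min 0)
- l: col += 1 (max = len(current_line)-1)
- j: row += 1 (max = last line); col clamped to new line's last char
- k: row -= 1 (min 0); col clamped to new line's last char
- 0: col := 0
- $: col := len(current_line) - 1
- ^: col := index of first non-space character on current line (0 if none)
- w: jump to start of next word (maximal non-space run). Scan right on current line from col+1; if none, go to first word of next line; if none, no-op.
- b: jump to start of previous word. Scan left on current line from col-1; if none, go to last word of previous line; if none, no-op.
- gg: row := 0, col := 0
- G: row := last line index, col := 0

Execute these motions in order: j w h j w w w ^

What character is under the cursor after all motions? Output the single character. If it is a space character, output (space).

Answer: s

Derivation:
After 1 (j): row=1 col=0 char='f'
After 2 (w): row=1 col=5 char='t'
After 3 (h): row=1 col=4 char='_'
After 4 (j): row=2 col=4 char='_'
After 5 (w): row=2 col=6 char='f'
After 6 (w): row=2 col=6 char='f'
After 7 (w): row=2 col=6 char='f'
After 8 (^): row=2 col=0 char='s'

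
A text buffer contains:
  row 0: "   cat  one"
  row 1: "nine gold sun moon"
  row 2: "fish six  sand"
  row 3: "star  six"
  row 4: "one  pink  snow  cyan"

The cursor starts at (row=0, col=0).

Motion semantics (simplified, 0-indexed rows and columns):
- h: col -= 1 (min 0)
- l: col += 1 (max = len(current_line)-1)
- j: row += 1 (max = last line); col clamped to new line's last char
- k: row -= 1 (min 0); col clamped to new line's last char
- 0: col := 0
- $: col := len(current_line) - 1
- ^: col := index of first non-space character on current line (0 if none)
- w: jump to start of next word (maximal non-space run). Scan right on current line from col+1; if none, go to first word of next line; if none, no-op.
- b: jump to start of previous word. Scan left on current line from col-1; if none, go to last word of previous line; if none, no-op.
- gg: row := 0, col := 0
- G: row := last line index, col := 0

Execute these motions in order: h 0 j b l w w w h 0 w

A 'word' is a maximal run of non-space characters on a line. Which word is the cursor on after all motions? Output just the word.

After 1 (h): row=0 col=0 char='_'
After 2 (0): row=0 col=0 char='_'
After 3 (j): row=1 col=0 char='n'
After 4 (b): row=0 col=8 char='o'
After 5 (l): row=0 col=9 char='n'
After 6 (w): row=1 col=0 char='n'
After 7 (w): row=1 col=5 char='g'
After 8 (w): row=1 col=10 char='s'
After 9 (h): row=1 col=9 char='_'
After 10 (0): row=1 col=0 char='n'
After 11 (w): row=1 col=5 char='g'

Answer: gold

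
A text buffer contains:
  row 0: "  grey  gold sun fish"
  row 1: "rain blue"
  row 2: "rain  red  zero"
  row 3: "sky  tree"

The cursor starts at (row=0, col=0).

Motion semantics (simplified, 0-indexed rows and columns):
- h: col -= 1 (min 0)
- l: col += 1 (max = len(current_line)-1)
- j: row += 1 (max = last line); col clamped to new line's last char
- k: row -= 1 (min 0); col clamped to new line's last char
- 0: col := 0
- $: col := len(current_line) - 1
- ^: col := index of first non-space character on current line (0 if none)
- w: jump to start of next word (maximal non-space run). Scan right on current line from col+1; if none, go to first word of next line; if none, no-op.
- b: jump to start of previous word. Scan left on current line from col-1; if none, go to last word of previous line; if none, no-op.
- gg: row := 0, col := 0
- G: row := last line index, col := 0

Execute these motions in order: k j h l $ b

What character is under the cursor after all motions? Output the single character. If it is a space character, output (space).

After 1 (k): row=0 col=0 char='_'
After 2 (j): row=1 col=0 char='r'
After 3 (h): row=1 col=0 char='r'
After 4 (l): row=1 col=1 char='a'
After 5 ($): row=1 col=8 char='e'
After 6 (b): row=1 col=5 char='b'

Answer: b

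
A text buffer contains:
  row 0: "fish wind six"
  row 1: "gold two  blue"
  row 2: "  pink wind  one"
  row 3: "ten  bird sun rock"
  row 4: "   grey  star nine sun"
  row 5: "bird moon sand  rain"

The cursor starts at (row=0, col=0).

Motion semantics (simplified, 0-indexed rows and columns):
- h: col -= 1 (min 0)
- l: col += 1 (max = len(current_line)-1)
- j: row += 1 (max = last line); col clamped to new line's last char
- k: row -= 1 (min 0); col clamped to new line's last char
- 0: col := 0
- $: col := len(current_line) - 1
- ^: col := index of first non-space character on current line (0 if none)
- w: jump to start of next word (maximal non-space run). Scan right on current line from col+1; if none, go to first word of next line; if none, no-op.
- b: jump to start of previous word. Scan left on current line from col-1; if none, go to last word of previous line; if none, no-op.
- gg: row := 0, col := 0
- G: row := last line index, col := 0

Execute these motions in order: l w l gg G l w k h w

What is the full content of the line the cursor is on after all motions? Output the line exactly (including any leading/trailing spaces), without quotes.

After 1 (l): row=0 col=1 char='i'
After 2 (w): row=0 col=5 char='w'
After 3 (l): row=0 col=6 char='i'
After 4 (gg): row=0 col=0 char='f'
After 5 (G): row=5 col=0 char='b'
After 6 (l): row=5 col=1 char='i'
After 7 (w): row=5 col=5 char='m'
After 8 (k): row=4 col=5 char='e'
After 9 (h): row=4 col=4 char='r'
After 10 (w): row=4 col=9 char='s'

Answer:    grey  star nine sun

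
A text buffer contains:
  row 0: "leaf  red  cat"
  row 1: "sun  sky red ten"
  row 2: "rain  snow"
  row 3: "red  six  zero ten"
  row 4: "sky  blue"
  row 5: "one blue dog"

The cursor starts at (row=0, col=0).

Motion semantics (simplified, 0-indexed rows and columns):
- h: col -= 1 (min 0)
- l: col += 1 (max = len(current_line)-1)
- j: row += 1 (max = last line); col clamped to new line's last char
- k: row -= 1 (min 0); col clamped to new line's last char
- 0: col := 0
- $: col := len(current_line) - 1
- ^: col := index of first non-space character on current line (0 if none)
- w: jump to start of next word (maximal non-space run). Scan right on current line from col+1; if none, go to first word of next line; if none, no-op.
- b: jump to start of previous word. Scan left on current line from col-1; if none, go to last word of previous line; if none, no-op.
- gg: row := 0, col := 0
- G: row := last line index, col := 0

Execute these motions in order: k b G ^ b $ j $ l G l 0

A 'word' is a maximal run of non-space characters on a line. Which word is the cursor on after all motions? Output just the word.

Answer: one

Derivation:
After 1 (k): row=0 col=0 char='l'
After 2 (b): row=0 col=0 char='l'
After 3 (G): row=5 col=0 char='o'
After 4 (^): row=5 col=0 char='o'
After 5 (b): row=4 col=5 char='b'
After 6 ($): row=4 col=8 char='e'
After 7 (j): row=5 col=8 char='_'
After 8 ($): row=5 col=11 char='g'
After 9 (l): row=5 col=11 char='g'
After 10 (G): row=5 col=0 char='o'
After 11 (l): row=5 col=1 char='n'
After 12 (0): row=5 col=0 char='o'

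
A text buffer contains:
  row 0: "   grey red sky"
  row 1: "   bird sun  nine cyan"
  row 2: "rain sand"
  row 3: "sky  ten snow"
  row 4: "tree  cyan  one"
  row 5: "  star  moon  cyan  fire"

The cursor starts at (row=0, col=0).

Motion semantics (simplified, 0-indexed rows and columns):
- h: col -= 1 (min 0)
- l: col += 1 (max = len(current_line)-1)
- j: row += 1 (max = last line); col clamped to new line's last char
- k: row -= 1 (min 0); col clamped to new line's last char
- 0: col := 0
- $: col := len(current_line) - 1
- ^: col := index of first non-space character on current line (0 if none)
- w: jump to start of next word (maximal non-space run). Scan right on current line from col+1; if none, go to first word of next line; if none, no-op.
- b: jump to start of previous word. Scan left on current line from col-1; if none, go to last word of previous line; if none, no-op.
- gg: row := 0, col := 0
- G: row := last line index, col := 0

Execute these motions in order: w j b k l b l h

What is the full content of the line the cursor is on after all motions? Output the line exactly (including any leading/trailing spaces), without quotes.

Answer:    grey red sky

Derivation:
After 1 (w): row=0 col=3 char='g'
After 2 (j): row=1 col=3 char='b'
After 3 (b): row=0 col=12 char='s'
After 4 (k): row=0 col=12 char='s'
After 5 (l): row=0 col=13 char='k'
After 6 (b): row=0 col=12 char='s'
After 7 (l): row=0 col=13 char='k'
After 8 (h): row=0 col=12 char='s'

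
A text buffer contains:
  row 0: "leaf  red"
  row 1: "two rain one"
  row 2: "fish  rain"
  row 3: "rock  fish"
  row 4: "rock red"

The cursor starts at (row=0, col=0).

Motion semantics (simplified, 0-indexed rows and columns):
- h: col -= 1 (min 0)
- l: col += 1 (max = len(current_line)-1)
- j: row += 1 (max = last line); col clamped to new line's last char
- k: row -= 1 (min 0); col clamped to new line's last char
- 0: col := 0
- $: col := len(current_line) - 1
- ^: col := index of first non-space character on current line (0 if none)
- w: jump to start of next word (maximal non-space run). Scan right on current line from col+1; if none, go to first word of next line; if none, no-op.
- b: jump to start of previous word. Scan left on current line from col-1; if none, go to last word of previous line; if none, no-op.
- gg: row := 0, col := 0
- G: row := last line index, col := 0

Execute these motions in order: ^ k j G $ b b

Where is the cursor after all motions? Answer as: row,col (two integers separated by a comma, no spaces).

Answer: 4,0

Derivation:
After 1 (^): row=0 col=0 char='l'
After 2 (k): row=0 col=0 char='l'
After 3 (j): row=1 col=0 char='t'
After 4 (G): row=4 col=0 char='r'
After 5 ($): row=4 col=7 char='d'
After 6 (b): row=4 col=5 char='r'
After 7 (b): row=4 col=0 char='r'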